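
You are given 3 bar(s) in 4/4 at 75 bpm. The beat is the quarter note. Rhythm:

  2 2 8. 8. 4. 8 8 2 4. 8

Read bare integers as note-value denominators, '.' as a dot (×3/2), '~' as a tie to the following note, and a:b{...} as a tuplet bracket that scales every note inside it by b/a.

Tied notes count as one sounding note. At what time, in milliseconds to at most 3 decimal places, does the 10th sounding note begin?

1. 0.0ms @ 0 + 1600.0ms (2)
2. 1600.0ms @ 2 + 1600.0ms (2)
3. 3200.0ms @ 4 + 600.0ms (3/4)
4. 3800.0ms @ 19/4 + 600.0ms (3/4)
5. 4400.0ms @ 11/2 + 1200.0ms (3/2)
6. 5600.0ms @ 7 + 400.0ms (1/2)
7. 6000.0ms @ 15/2 + 400.0ms (1/2)
8. 6400.0ms @ 8 + 1600.0ms (2)
9. 8000.0ms @ 10 + 1200.0ms (3/2)
10. 9200.0ms @ 23/2 + 400.0ms (1/2)

note 10 onset = 23/2b = 9200.0ms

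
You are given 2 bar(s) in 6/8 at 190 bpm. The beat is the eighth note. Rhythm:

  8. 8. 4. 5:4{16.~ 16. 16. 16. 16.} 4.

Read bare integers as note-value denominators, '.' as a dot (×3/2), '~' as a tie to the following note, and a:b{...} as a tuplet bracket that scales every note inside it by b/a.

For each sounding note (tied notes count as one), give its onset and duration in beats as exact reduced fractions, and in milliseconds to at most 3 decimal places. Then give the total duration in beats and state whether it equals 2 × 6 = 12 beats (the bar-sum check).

1) 0.0ms=0b +473.684ms=3/2b
2) 473.684ms=3/2b +473.684ms=3/2b
3) 947.368ms=3b +947.368ms=3b
4) 1894.737ms=6b +378.947ms=6/5b
5) 2273.684ms=36/5b +189.474ms=3/5b
6) 2463.158ms=39/5b +189.474ms=3/5b
7) 2652.632ms=42/5b +189.474ms=3/5b
8) 2842.105ms=9b +947.368ms=3b
Σ=12b of 12 (190bpm 6/8) — PASS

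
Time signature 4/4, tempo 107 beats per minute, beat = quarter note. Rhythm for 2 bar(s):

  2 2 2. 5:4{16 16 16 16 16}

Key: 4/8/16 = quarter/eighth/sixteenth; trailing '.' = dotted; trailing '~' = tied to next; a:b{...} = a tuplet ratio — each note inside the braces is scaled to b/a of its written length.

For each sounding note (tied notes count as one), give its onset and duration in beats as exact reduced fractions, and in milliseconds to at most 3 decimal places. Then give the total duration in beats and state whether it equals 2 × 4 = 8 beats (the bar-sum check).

1) 0.0ms=0b +1121.495ms=2b
2) 1121.495ms=2b +1121.495ms=2b
3) 2242.991ms=4b +1682.243ms=3b
4) 3925.234ms=7b +112.15ms=1/5b
5) 4037.383ms=36/5b +112.15ms=1/5b
6) 4149.533ms=37/5b +112.15ms=1/5b
7) 4261.682ms=38/5b +112.15ms=1/5b
8) 4373.832ms=39/5b +112.15ms=1/5b
Σ=8b of 8 (107bpm 4/4) — PASS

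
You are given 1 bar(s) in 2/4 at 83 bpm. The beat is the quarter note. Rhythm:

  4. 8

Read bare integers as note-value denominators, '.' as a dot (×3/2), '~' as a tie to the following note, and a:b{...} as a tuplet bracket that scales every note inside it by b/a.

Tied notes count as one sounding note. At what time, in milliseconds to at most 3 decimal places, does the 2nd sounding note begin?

1. 0.0ms @ 0 + 1084.337ms (3/2)
2. 1084.337ms @ 3/2 + 361.446ms (1/2)

note 2 onset = 3/2b = 1084.337ms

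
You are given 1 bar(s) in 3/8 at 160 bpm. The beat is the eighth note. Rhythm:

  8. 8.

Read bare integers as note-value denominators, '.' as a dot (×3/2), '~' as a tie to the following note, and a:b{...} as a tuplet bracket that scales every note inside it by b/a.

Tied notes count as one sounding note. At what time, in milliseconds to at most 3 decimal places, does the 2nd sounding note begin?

note 2 onset = 3/2b = 562.5ms

1. 0.0ms @ 0 + 562.5ms (3/2)
2. 562.5ms @ 3/2 + 562.5ms (3/2)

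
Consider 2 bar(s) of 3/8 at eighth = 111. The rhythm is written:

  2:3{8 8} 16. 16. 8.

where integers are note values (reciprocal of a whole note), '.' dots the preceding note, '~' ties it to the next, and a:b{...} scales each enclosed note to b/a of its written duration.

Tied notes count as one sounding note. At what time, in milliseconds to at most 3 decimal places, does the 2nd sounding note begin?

note 2 onset = 3/2b = 810.811ms

1. 0.0ms @ 0 + 810.811ms (3/2)
2. 810.811ms @ 3/2 + 810.811ms (3/2)
3. 1621.622ms @ 3 + 405.405ms (3/4)
4. 2027.027ms @ 15/4 + 405.405ms (3/4)
5. 2432.432ms @ 9/2 + 810.811ms (3/2)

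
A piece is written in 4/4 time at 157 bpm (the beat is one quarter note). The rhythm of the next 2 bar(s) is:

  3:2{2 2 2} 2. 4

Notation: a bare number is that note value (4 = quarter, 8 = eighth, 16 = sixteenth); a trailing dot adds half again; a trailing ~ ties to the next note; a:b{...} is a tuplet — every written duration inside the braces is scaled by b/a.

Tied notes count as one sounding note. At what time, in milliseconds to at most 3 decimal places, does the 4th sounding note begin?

1. 0.0ms @ 0 + 509.554ms (4/3)
2. 509.554ms @ 4/3 + 509.554ms (4/3)
3. 1019.108ms @ 8/3 + 509.554ms (4/3)
4. 1528.662ms @ 4 + 1146.497ms (3)
5. 2675.159ms @ 7 + 382.166ms (1)

note 4 onset = 4b = 1528.662ms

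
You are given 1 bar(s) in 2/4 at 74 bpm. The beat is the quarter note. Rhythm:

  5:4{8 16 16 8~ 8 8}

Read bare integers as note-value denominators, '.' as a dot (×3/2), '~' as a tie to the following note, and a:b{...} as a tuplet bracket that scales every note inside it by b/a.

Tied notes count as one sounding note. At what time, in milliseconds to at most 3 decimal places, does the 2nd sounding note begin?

1. 0.0ms @ 0 + 324.324ms (2/5)
2. 324.324ms @ 2/5 + 162.162ms (1/5)
3. 486.486ms @ 3/5 + 162.162ms (1/5)
4. 648.649ms @ 4/5 + 648.649ms (4/5)
5. 1297.297ms @ 8/5 + 324.324ms (2/5)

note 2 onset = 2/5b = 324.324ms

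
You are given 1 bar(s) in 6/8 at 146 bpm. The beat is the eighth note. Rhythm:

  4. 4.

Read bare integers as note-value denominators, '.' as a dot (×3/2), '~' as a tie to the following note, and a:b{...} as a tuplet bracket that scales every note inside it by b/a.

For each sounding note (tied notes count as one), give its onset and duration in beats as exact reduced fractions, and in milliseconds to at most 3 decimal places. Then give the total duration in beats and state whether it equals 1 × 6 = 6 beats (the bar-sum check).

1) 0.0ms=0b +1232.877ms=3b
2) 1232.877ms=3b +1232.877ms=3b
Σ=6b of 6 (146bpm 6/8) — PASS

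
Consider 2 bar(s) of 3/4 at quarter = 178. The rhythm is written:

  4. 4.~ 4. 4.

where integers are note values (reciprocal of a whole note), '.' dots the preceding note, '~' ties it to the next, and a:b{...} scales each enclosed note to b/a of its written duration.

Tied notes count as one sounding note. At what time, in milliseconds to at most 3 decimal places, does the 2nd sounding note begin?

note 2 onset = 3/2b = 505.618ms

1. 0.0ms @ 0 + 505.618ms (3/2)
2. 505.618ms @ 3/2 + 1011.236ms (3)
3. 1516.854ms @ 9/2 + 505.618ms (3/2)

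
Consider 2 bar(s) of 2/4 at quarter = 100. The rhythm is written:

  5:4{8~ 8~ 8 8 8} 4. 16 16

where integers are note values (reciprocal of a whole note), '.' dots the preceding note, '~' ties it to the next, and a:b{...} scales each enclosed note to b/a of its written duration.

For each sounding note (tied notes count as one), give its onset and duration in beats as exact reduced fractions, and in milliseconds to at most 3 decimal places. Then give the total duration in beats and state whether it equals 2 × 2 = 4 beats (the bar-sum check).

1) 0.0ms=0b +720.0ms=6/5b
2) 720.0ms=6/5b +240.0ms=2/5b
3) 960.0ms=8/5b +240.0ms=2/5b
4) 1200.0ms=2b +900.0ms=3/2b
5) 2100.0ms=7/2b +150.0ms=1/4b
6) 2250.0ms=15/4b +150.0ms=1/4b
Σ=4b of 4 (100bpm 2/4) — PASS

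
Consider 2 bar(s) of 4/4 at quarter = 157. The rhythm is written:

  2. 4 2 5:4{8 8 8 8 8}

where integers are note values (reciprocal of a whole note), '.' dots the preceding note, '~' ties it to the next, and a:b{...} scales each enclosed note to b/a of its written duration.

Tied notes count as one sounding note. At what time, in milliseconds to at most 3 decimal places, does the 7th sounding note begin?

1. 0.0ms @ 0 + 1146.497ms (3)
2. 1146.497ms @ 3 + 382.166ms (1)
3. 1528.662ms @ 4 + 764.331ms (2)
4. 2292.994ms @ 6 + 152.866ms (2/5)
5. 2445.86ms @ 32/5 + 152.866ms (2/5)
6. 2598.726ms @ 34/5 + 152.866ms (2/5)
7. 2751.592ms @ 36/5 + 152.866ms (2/5)
8. 2904.459ms @ 38/5 + 152.866ms (2/5)

note 7 onset = 36/5b = 2751.592ms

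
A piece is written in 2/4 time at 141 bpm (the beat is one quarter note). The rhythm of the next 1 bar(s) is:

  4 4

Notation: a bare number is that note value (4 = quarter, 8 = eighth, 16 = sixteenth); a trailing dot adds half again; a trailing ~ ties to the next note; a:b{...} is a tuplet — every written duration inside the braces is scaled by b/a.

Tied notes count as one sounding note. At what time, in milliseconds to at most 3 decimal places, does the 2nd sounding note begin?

note 2 onset = 1b = 425.532ms

1. 0.0ms @ 0 + 425.532ms (1)
2. 425.532ms @ 1 + 425.532ms (1)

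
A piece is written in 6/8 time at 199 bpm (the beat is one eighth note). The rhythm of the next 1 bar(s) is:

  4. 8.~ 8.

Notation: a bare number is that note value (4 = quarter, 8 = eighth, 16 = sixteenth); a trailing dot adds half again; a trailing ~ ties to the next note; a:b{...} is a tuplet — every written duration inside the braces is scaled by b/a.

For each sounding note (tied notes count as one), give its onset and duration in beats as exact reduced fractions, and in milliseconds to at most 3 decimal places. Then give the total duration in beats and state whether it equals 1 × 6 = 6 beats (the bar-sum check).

1) 0.0ms=0b +904.523ms=3b
2) 904.523ms=3b +904.523ms=3b
Σ=6b of 6 (199bpm 6/8) — PASS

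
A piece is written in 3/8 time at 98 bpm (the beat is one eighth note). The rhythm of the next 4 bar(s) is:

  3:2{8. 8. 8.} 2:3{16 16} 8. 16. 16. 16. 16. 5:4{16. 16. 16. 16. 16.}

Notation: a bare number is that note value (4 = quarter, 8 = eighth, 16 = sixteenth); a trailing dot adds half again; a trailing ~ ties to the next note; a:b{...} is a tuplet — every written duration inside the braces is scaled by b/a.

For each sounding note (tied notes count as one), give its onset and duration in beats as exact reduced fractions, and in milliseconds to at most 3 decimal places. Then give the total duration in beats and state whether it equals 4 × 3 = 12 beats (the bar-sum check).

1) 0.0ms=0b +612.245ms=1b
2) 612.245ms=1b +612.245ms=1b
3) 1224.49ms=2b +612.245ms=1b
4) 1836.735ms=3b +459.184ms=3/4b
5) 2295.918ms=15/4b +459.184ms=3/4b
6) 2755.102ms=9/2b +918.367ms=3/2b
7) 3673.469ms=6b +459.184ms=3/4b
8) 4132.653ms=27/4b +459.184ms=3/4b
9) 4591.837ms=15/2b +459.184ms=3/4b
10) 5051.02ms=33/4b +459.184ms=3/4b
11) 5510.204ms=9b +367.347ms=3/5b
12) 5877.551ms=48/5b +367.347ms=3/5b
13) 6244.898ms=51/5b +367.347ms=3/5b
14) 6612.245ms=54/5b +367.347ms=3/5b
15) 6979.592ms=57/5b +367.347ms=3/5b
Σ=12b of 12 (98bpm 3/8) — PASS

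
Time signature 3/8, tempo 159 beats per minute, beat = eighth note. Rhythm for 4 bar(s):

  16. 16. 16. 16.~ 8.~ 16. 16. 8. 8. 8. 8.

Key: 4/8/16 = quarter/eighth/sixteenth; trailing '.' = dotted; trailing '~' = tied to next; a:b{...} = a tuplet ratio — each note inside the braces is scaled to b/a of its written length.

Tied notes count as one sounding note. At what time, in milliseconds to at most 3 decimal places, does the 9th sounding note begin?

note 9 onset = 21/2b = 3962.264ms

1. 0.0ms @ 0 + 283.019ms (3/4)
2. 283.019ms @ 3/4 + 283.019ms (3/4)
3. 566.038ms @ 3/2 + 283.019ms (3/4)
4. 849.057ms @ 9/4 + 1132.075ms (3)
5. 1981.132ms @ 21/4 + 283.019ms (3/4)
6. 2264.151ms @ 6 + 566.038ms (3/2)
7. 2830.189ms @ 15/2 + 566.038ms (3/2)
8. 3396.226ms @ 9 + 566.038ms (3/2)
9. 3962.264ms @ 21/2 + 566.038ms (3/2)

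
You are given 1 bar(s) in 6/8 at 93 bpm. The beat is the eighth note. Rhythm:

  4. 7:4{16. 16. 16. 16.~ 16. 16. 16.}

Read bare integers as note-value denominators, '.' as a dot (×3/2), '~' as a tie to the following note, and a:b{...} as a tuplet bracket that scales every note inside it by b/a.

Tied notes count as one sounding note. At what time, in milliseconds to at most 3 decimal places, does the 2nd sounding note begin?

1. 0.0ms @ 0 + 1935.484ms (3)
2. 1935.484ms @ 3 + 276.498ms (3/7)
3. 2211.982ms @ 24/7 + 276.498ms (3/7)
4. 2488.479ms @ 27/7 + 276.498ms (3/7)
5. 2764.977ms @ 30/7 + 552.995ms (6/7)
6. 3317.972ms @ 36/7 + 276.498ms (3/7)
7. 3594.47ms @ 39/7 + 276.498ms (3/7)

note 2 onset = 3b = 1935.484ms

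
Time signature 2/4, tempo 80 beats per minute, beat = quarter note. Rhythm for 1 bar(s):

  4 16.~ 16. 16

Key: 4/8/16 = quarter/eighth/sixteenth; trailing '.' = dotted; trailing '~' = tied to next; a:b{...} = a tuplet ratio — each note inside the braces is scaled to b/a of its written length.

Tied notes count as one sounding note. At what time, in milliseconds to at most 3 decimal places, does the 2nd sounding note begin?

note 2 onset = 1b = 750.0ms

1. 0.0ms @ 0 + 750.0ms (1)
2. 750.0ms @ 1 + 562.5ms (3/4)
3. 1312.5ms @ 7/4 + 187.5ms (1/4)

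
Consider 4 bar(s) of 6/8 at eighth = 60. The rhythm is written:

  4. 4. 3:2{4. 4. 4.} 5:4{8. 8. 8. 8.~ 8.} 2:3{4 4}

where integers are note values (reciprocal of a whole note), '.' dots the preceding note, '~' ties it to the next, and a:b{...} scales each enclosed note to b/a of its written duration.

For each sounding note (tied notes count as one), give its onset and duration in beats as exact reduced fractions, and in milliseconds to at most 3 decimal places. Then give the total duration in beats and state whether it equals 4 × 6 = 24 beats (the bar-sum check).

1) 0.0ms=0b +3000.0ms=3b
2) 3000.0ms=3b +3000.0ms=3b
3) 6000.0ms=6b +2000.0ms=2b
4) 8000.0ms=8b +2000.0ms=2b
5) 10000.0ms=10b +2000.0ms=2b
6) 12000.0ms=12b +1200.0ms=6/5b
7) 13200.0ms=66/5b +1200.0ms=6/5b
8) 14400.0ms=72/5b +1200.0ms=6/5b
9) 15600.0ms=78/5b +2400.0ms=12/5b
10) 18000.0ms=18b +3000.0ms=3b
11) 21000.0ms=21b +3000.0ms=3b
Σ=24b of 24 (60bpm 6/8) — PASS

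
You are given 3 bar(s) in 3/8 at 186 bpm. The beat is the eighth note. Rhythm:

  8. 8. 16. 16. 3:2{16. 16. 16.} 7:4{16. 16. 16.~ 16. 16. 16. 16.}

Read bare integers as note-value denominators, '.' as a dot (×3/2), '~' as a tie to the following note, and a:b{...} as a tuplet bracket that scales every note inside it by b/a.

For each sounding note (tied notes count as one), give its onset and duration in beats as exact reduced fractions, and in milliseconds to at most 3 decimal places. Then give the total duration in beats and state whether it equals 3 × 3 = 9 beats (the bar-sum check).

1) 0.0ms=0b +483.871ms=3/2b
2) 483.871ms=3/2b +483.871ms=3/2b
3) 967.742ms=3b +241.935ms=3/4b
4) 1209.677ms=15/4b +241.935ms=3/4b
5) 1451.613ms=9/2b +161.29ms=1/2b
6) 1612.903ms=5b +161.29ms=1/2b
7) 1774.194ms=11/2b +161.29ms=1/2b
8) 1935.484ms=6b +138.249ms=3/7b
9) 2073.733ms=45/7b +138.249ms=3/7b
10) 2211.982ms=48/7b +276.498ms=6/7b
11) 2488.479ms=54/7b +138.249ms=3/7b
12) 2626.728ms=57/7b +138.249ms=3/7b
13) 2764.977ms=60/7b +138.249ms=3/7b
Σ=9b of 9 (186bpm 3/8) — PASS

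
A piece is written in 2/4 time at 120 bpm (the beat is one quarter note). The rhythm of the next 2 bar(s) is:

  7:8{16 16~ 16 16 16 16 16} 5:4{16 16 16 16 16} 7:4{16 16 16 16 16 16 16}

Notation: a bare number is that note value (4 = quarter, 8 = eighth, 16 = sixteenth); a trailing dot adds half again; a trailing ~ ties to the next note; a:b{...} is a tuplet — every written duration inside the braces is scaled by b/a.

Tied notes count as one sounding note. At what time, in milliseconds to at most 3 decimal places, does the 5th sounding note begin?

1. 0.0ms @ 0 + 142.857ms (2/7)
2. 142.857ms @ 2/7 + 285.714ms (4/7)
3. 428.571ms @ 6/7 + 142.857ms (2/7)
4. 571.429ms @ 8/7 + 142.857ms (2/7)
5. 714.286ms @ 10/7 + 142.857ms (2/7)
6. 857.143ms @ 12/7 + 142.857ms (2/7)
7. 1000.0ms @ 2 + 100.0ms (1/5)
8. 1100.0ms @ 11/5 + 100.0ms (1/5)
9. 1200.0ms @ 12/5 + 100.0ms (1/5)
10. 1300.0ms @ 13/5 + 100.0ms (1/5)
11. 1400.0ms @ 14/5 + 100.0ms (1/5)
12. 1500.0ms @ 3 + 71.429ms (1/7)
13. 1571.429ms @ 22/7 + 71.429ms (1/7)
14. 1642.857ms @ 23/7 + 71.429ms (1/7)
15. 1714.286ms @ 24/7 + 71.429ms (1/7)
16. 1785.714ms @ 25/7 + 71.429ms (1/7)
17. 1857.143ms @ 26/7 + 71.429ms (1/7)
18. 1928.571ms @ 27/7 + 71.429ms (1/7)

note 5 onset = 10/7b = 714.286ms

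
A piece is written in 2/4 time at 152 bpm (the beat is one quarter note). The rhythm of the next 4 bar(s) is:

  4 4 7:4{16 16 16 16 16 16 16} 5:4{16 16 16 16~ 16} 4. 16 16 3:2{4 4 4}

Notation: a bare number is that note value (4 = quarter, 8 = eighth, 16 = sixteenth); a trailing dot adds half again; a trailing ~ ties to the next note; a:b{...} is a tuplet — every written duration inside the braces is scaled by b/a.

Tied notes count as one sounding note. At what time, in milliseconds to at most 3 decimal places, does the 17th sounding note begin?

note 17 onset = 6b = 2368.421ms

1. 0.0ms @ 0 + 394.737ms (1)
2. 394.737ms @ 1 + 394.737ms (1)
3. 789.474ms @ 2 + 56.391ms (1/7)
4. 845.865ms @ 15/7 + 56.391ms (1/7)
5. 902.256ms @ 16/7 + 56.391ms (1/7)
6. 958.647ms @ 17/7 + 56.391ms (1/7)
7. 1015.038ms @ 18/7 + 56.391ms (1/7)
8. 1071.429ms @ 19/7 + 56.391ms (1/7)
9. 1127.82ms @ 20/7 + 56.391ms (1/7)
10. 1184.211ms @ 3 + 78.947ms (1/5)
11. 1263.158ms @ 16/5 + 78.947ms (1/5)
12. 1342.105ms @ 17/5 + 78.947ms (1/5)
13. 1421.053ms @ 18/5 + 157.895ms (2/5)
14. 1578.947ms @ 4 + 592.105ms (3/2)
15. 2171.053ms @ 11/2 + 98.684ms (1/4)
16. 2269.737ms @ 23/4 + 98.684ms (1/4)
17. 2368.421ms @ 6 + 263.158ms (2/3)
18. 2631.579ms @ 20/3 + 263.158ms (2/3)
19. 2894.737ms @ 22/3 + 263.158ms (2/3)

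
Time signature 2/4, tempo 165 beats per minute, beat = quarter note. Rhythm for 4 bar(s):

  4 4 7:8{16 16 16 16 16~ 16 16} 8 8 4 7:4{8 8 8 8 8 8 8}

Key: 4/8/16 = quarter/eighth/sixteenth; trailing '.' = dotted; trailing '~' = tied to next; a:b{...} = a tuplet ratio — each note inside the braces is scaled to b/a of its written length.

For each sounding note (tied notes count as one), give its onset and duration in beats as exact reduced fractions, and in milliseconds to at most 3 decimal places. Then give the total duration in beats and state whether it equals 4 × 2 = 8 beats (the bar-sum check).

1) 0.0ms=0b +363.636ms=1b
2) 363.636ms=1b +363.636ms=1b
3) 727.273ms=2b +103.896ms=2/7b
4) 831.169ms=16/7b +103.896ms=2/7b
5) 935.065ms=18/7b +103.896ms=2/7b
6) 1038.961ms=20/7b +103.896ms=2/7b
7) 1142.857ms=22/7b +207.792ms=4/7b
8) 1350.649ms=26/7b +103.896ms=2/7b
9) 1454.545ms=4b +181.818ms=1/2b
10) 1636.364ms=9/2b +181.818ms=1/2b
11) 1818.182ms=5b +363.636ms=1b
12) 2181.818ms=6b +103.896ms=2/7b
13) 2285.714ms=44/7b +103.896ms=2/7b
14) 2389.61ms=46/7b +103.896ms=2/7b
15) 2493.506ms=48/7b +103.896ms=2/7b
16) 2597.403ms=50/7b +103.896ms=2/7b
17) 2701.299ms=52/7b +103.896ms=2/7b
18) 2805.195ms=54/7b +103.896ms=2/7b
Σ=8b of 8 (165bpm 2/4) — PASS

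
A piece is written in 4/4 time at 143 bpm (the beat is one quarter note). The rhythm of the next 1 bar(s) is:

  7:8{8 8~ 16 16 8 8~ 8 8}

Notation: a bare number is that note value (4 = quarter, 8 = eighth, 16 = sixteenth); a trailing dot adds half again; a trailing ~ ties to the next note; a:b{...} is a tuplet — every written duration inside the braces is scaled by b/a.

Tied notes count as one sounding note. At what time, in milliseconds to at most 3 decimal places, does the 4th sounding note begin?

note 4 onset = 12/7b = 719.281ms

1. 0.0ms @ 0 + 239.76ms (4/7)
2. 239.76ms @ 4/7 + 359.64ms (6/7)
3. 599.401ms @ 10/7 + 119.88ms (2/7)
4. 719.281ms @ 12/7 + 239.76ms (4/7)
5. 959.041ms @ 16/7 + 479.52ms (8/7)
6. 1438.561ms @ 24/7 + 239.76ms (4/7)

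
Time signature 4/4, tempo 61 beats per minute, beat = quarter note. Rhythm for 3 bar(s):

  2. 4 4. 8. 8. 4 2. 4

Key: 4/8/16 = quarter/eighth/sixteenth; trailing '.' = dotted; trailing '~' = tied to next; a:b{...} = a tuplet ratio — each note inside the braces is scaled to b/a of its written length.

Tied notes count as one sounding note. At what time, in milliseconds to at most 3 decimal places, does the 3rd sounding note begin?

1. 0.0ms @ 0 + 2950.82ms (3)
2. 2950.82ms @ 3 + 983.607ms (1)
3. 3934.426ms @ 4 + 1475.41ms (3/2)
4. 5409.836ms @ 11/2 + 737.705ms (3/4)
5. 6147.541ms @ 25/4 + 737.705ms (3/4)
6. 6885.246ms @ 7 + 983.607ms (1)
7. 7868.852ms @ 8 + 2950.82ms (3)
8. 10819.672ms @ 11 + 983.607ms (1)

note 3 onset = 4b = 3934.426ms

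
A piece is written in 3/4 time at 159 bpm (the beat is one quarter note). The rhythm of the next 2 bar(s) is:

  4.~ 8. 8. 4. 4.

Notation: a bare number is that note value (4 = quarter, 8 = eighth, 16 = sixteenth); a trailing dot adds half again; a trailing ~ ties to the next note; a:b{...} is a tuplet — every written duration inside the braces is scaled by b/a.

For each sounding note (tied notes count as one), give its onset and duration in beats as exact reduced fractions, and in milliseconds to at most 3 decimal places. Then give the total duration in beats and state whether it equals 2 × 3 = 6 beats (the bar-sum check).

1) 0.0ms=0b +849.057ms=9/4b
2) 849.057ms=9/4b +283.019ms=3/4b
3) 1132.075ms=3b +566.038ms=3/2b
4) 1698.113ms=9/2b +566.038ms=3/2b
Σ=6b of 6 (159bpm 3/4) — PASS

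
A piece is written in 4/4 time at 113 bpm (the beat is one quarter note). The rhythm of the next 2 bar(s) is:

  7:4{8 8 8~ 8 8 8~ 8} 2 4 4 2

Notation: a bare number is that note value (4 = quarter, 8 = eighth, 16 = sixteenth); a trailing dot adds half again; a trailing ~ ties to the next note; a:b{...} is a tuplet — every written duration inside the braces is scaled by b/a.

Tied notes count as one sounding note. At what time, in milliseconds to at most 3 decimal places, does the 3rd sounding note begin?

1. 0.0ms @ 0 + 151.707ms (2/7)
2. 151.707ms @ 2/7 + 151.707ms (2/7)
3. 303.413ms @ 4/7 + 303.413ms (4/7)
4. 606.827ms @ 8/7 + 151.707ms (2/7)
5. 758.534ms @ 10/7 + 303.413ms (4/7)
6. 1061.947ms @ 2 + 1061.947ms (2)
7. 2123.894ms @ 4 + 530.973ms (1)
8. 2654.867ms @ 5 + 530.973ms (1)
9. 3185.841ms @ 6 + 1061.947ms (2)

note 3 onset = 4/7b = 303.413ms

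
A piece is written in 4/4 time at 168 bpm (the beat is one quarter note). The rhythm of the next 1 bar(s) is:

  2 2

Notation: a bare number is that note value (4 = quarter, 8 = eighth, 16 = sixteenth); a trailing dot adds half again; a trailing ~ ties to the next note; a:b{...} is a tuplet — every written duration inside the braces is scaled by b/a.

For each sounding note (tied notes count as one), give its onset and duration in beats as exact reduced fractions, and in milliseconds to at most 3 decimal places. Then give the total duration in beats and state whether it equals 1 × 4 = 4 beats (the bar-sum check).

1) 0.0ms=0b +714.286ms=2b
2) 714.286ms=2b +714.286ms=2b
Σ=4b of 4 (168bpm 4/4) — PASS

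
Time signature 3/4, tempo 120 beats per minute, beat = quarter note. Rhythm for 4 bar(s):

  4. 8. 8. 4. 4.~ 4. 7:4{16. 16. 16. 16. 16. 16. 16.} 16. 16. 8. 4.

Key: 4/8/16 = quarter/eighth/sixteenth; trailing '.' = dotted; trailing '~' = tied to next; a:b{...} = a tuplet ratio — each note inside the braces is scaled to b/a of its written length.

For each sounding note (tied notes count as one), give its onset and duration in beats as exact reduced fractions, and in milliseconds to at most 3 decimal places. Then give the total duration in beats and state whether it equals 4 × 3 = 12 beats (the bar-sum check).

1) 0.0ms=0b +750.0ms=3/2b
2) 750.0ms=3/2b +375.0ms=3/4b
3) 1125.0ms=9/4b +375.0ms=3/4b
4) 1500.0ms=3b +750.0ms=3/2b
5) 2250.0ms=9/2b +1500.0ms=3b
6) 3750.0ms=15/2b +107.143ms=3/14b
7) 3857.143ms=54/7b +107.143ms=3/14b
8) 3964.286ms=111/14b +107.143ms=3/14b
9) 4071.429ms=57/7b +107.143ms=3/14b
10) 4178.571ms=117/14b +107.143ms=3/14b
11) 4285.714ms=60/7b +107.143ms=3/14b
12) 4392.857ms=123/14b +107.143ms=3/14b
13) 4500.0ms=9b +187.5ms=3/8b
14) 4687.5ms=75/8b +187.5ms=3/8b
15) 4875.0ms=39/4b +375.0ms=3/4b
16) 5250.0ms=21/2b +750.0ms=3/2b
Σ=12b of 12 (120bpm 3/4) — PASS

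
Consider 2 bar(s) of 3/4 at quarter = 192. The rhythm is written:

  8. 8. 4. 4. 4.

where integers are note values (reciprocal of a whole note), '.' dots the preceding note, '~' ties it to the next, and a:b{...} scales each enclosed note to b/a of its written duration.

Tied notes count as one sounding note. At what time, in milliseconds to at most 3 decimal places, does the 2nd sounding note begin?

1. 0.0ms @ 0 + 234.375ms (3/4)
2. 234.375ms @ 3/4 + 234.375ms (3/4)
3. 468.75ms @ 3/2 + 468.75ms (3/2)
4. 937.5ms @ 3 + 468.75ms (3/2)
5. 1406.25ms @ 9/2 + 468.75ms (3/2)

note 2 onset = 3/4b = 234.375ms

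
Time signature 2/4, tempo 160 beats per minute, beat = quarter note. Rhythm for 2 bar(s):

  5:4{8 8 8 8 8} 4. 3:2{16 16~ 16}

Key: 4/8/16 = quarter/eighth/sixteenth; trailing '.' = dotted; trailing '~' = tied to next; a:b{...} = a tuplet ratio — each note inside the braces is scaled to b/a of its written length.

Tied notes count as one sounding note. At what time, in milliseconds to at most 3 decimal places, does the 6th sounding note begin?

1. 0.0ms @ 0 + 150.0ms (2/5)
2. 150.0ms @ 2/5 + 150.0ms (2/5)
3. 300.0ms @ 4/5 + 150.0ms (2/5)
4. 450.0ms @ 6/5 + 150.0ms (2/5)
5. 600.0ms @ 8/5 + 150.0ms (2/5)
6. 750.0ms @ 2 + 562.5ms (3/2)
7. 1312.5ms @ 7/2 + 62.5ms (1/6)
8. 1375.0ms @ 11/3 + 125.0ms (1/3)

note 6 onset = 2b = 750.0ms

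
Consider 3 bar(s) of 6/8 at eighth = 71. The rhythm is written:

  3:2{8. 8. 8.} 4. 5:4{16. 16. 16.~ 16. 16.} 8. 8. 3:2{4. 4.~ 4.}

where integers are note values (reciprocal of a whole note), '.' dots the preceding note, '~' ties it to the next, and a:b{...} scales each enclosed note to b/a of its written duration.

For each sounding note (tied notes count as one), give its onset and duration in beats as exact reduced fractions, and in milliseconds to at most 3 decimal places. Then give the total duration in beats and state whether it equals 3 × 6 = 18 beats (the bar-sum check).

1) 0.0ms=0b +845.07ms=1b
2) 845.07ms=1b +845.07ms=1b
3) 1690.141ms=2b +845.07ms=1b
4) 2535.211ms=3b +2535.211ms=3b
5) 5070.423ms=6b +507.042ms=3/5b
6) 5577.465ms=33/5b +507.042ms=3/5b
7) 6084.507ms=36/5b +1014.085ms=6/5b
8) 7098.592ms=42/5b +507.042ms=3/5b
9) 7605.634ms=9b +1267.606ms=3/2b
10) 8873.239ms=21/2b +1267.606ms=3/2b
11) 10140.845ms=12b +1690.141ms=2b
12) 11830.986ms=14b +3380.282ms=4b
Σ=18b of 18 (71bpm 6/8) — PASS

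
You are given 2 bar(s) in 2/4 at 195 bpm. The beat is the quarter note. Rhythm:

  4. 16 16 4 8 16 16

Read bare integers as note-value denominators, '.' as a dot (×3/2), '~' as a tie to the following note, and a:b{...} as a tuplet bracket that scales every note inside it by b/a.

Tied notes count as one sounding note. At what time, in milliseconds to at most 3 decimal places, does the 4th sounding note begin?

note 4 onset = 2b = 615.385ms

1. 0.0ms @ 0 + 461.538ms (3/2)
2. 461.538ms @ 3/2 + 76.923ms (1/4)
3. 538.462ms @ 7/4 + 76.923ms (1/4)
4. 615.385ms @ 2 + 307.692ms (1)
5. 923.077ms @ 3 + 153.846ms (1/2)
6. 1076.923ms @ 7/2 + 76.923ms (1/4)
7. 1153.846ms @ 15/4 + 76.923ms (1/4)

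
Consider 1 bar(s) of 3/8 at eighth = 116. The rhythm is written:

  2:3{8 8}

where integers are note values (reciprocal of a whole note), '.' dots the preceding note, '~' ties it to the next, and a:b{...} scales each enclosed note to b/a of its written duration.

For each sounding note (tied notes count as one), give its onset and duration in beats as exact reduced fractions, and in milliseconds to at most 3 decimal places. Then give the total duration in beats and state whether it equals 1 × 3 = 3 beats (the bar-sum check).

1) 0.0ms=0b +775.862ms=3/2b
2) 775.862ms=3/2b +775.862ms=3/2b
Σ=3b of 3 (116bpm 3/8) — PASS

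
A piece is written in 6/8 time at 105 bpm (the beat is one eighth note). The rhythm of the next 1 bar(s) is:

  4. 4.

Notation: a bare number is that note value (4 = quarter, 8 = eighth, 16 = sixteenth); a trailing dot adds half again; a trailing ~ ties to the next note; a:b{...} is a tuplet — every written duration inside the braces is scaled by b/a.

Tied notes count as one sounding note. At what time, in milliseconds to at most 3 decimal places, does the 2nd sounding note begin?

1. 0.0ms @ 0 + 1714.286ms (3)
2. 1714.286ms @ 3 + 1714.286ms (3)

note 2 onset = 3b = 1714.286ms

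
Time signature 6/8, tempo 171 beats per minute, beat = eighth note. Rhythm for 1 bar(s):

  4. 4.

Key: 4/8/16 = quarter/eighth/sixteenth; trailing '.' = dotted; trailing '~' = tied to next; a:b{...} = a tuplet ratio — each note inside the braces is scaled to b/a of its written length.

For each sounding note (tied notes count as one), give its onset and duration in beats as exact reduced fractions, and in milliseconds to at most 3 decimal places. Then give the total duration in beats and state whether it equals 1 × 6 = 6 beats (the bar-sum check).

1) 0.0ms=0b +1052.632ms=3b
2) 1052.632ms=3b +1052.632ms=3b
Σ=6b of 6 (171bpm 6/8) — PASS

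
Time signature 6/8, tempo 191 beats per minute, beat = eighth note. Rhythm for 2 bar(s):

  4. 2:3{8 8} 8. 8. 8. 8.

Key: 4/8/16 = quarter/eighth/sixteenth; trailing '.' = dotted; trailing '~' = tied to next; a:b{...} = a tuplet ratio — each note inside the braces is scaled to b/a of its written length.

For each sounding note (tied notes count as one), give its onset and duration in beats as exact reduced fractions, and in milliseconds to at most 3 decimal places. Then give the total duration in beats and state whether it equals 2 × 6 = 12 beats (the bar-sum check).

1) 0.0ms=0b +942.408ms=3b
2) 942.408ms=3b +471.204ms=3/2b
3) 1413.613ms=9/2b +471.204ms=3/2b
4) 1884.817ms=6b +471.204ms=3/2b
5) 2356.021ms=15/2b +471.204ms=3/2b
6) 2827.225ms=9b +471.204ms=3/2b
7) 3298.429ms=21/2b +471.204ms=3/2b
Σ=12b of 12 (191bpm 6/8) — PASS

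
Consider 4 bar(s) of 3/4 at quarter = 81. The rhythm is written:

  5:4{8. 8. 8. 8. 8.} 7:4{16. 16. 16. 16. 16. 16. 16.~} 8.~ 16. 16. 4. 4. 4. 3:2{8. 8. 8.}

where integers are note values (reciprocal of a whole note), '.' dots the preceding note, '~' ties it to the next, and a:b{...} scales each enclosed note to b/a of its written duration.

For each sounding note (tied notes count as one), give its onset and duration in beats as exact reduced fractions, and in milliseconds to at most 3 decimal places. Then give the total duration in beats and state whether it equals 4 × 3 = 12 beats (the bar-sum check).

1) 0.0ms=0b +444.444ms=3/5b
2) 444.444ms=3/5b +444.444ms=3/5b
3) 888.889ms=6/5b +444.444ms=3/5b
4) 1333.333ms=9/5b +444.444ms=3/5b
5) 1777.778ms=12/5b +444.444ms=3/5b
6) 2222.222ms=3b +158.73ms=3/14b
7) 2380.952ms=45/14b +158.73ms=3/14b
8) 2539.683ms=24/7b +158.73ms=3/14b
9) 2698.413ms=51/14b +158.73ms=3/14b
10) 2857.143ms=27/7b +158.73ms=3/14b
11) 3015.873ms=57/14b +158.73ms=3/14b
12) 3174.603ms=30/7b +992.063ms=75/56b
13) 4166.667ms=45/8b +277.778ms=3/8b
14) 4444.444ms=6b +1111.111ms=3/2b
15) 5555.556ms=15/2b +1111.111ms=3/2b
16) 6666.667ms=9b +1111.111ms=3/2b
17) 7777.778ms=21/2b +370.37ms=1/2b
18) 8148.148ms=11b +370.37ms=1/2b
19) 8518.519ms=23/2b +370.37ms=1/2b
Σ=12b of 12 (81bpm 3/4) — PASS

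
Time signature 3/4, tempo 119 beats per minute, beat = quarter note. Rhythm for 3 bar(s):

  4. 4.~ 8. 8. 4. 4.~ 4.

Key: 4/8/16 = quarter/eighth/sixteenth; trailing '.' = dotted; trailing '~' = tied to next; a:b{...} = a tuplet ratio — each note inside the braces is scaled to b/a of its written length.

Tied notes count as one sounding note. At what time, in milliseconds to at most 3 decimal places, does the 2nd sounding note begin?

note 2 onset = 3/2b = 756.303ms

1. 0.0ms @ 0 + 756.303ms (3/2)
2. 756.303ms @ 3/2 + 1134.454ms (9/4)
3. 1890.756ms @ 15/4 + 378.151ms (3/4)
4. 2268.908ms @ 9/2 + 756.303ms (3/2)
5. 3025.21ms @ 6 + 1512.605ms (3)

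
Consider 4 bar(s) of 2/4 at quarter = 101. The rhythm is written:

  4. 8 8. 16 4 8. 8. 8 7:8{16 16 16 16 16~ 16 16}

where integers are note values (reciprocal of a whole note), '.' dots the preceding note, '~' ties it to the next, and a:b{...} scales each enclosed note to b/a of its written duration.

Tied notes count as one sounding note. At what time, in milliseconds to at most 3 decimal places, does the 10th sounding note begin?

1. 0.0ms @ 0 + 891.089ms (3/2)
2. 891.089ms @ 3/2 + 297.03ms (1/2)
3. 1188.119ms @ 2 + 445.545ms (3/4)
4. 1633.663ms @ 11/4 + 148.515ms (1/4)
5. 1782.178ms @ 3 + 594.059ms (1)
6. 2376.238ms @ 4 + 445.545ms (3/4)
7. 2821.782ms @ 19/4 + 445.545ms (3/4)
8. 3267.327ms @ 11/2 + 297.03ms (1/2)
9. 3564.356ms @ 6 + 169.731ms (2/7)
10. 3734.088ms @ 44/7 + 169.731ms (2/7)
11. 3903.819ms @ 46/7 + 169.731ms (2/7)
12. 4073.55ms @ 48/7 + 169.731ms (2/7)
13. 4243.281ms @ 50/7 + 339.463ms (4/7)
14. 4582.744ms @ 54/7 + 169.731ms (2/7)

note 10 onset = 44/7b = 3734.088ms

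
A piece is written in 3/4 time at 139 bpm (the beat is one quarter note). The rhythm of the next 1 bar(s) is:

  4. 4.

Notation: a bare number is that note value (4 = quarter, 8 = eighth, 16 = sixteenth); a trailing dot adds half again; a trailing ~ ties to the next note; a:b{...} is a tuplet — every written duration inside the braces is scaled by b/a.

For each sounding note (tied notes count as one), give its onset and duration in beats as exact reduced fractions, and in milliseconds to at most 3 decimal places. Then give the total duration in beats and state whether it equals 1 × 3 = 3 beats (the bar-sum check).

1) 0.0ms=0b +647.482ms=3/2b
2) 647.482ms=3/2b +647.482ms=3/2b
Σ=3b of 3 (139bpm 3/4) — PASS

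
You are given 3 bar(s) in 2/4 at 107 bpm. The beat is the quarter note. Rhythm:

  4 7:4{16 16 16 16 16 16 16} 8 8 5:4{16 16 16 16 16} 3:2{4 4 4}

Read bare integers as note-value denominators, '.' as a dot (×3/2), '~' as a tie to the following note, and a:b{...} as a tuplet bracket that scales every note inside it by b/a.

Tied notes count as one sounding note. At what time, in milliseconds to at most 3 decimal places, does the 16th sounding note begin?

1. 0.0ms @ 0 + 560.748ms (1)
2. 560.748ms @ 1 + 80.107ms (1/7)
3. 640.854ms @ 8/7 + 80.107ms (1/7)
4. 720.961ms @ 9/7 + 80.107ms (1/7)
5. 801.068ms @ 10/7 + 80.107ms (1/7)
6. 881.175ms @ 11/7 + 80.107ms (1/7)
7. 961.282ms @ 12/7 + 80.107ms (1/7)
8. 1041.389ms @ 13/7 + 80.107ms (1/7)
9. 1121.495ms @ 2 + 280.374ms (1/2)
10. 1401.869ms @ 5/2 + 280.374ms (1/2)
11. 1682.243ms @ 3 + 112.15ms (1/5)
12. 1794.393ms @ 16/5 + 112.15ms (1/5)
13. 1906.542ms @ 17/5 + 112.15ms (1/5)
14. 2018.692ms @ 18/5 + 112.15ms (1/5)
15. 2130.841ms @ 19/5 + 112.15ms (1/5)
16. 2242.991ms @ 4 + 373.832ms (2/3)
17. 2616.822ms @ 14/3 + 373.832ms (2/3)
18. 2990.654ms @ 16/3 + 373.832ms (2/3)

note 16 onset = 4b = 2242.991ms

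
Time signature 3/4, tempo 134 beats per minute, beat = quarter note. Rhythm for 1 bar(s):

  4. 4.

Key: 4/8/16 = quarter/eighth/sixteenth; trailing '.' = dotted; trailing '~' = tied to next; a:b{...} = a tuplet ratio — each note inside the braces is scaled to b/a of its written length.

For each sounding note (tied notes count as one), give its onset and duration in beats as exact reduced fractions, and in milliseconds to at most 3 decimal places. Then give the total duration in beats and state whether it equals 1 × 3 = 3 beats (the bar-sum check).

1) 0.0ms=0b +671.642ms=3/2b
2) 671.642ms=3/2b +671.642ms=3/2b
Σ=3b of 3 (134bpm 3/4) — PASS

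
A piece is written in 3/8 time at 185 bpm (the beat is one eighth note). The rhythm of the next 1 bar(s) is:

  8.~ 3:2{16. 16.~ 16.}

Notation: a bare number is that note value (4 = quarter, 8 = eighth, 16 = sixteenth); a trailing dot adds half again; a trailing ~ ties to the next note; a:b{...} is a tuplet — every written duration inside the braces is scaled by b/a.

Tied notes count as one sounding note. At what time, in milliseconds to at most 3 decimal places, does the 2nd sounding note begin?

note 2 onset = 2b = 648.649ms

1. 0.0ms @ 0 + 648.649ms (2)
2. 648.649ms @ 2 + 324.324ms (1)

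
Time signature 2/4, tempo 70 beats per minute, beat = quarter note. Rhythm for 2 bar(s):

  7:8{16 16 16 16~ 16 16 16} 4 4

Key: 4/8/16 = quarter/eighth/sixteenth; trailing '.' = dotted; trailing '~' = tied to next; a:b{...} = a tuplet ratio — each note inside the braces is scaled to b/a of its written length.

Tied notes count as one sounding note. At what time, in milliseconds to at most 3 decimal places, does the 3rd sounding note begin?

1. 0.0ms @ 0 + 244.898ms (2/7)
2. 244.898ms @ 2/7 + 244.898ms (2/7)
3. 489.796ms @ 4/7 + 244.898ms (2/7)
4. 734.694ms @ 6/7 + 489.796ms (4/7)
5. 1224.49ms @ 10/7 + 244.898ms (2/7)
6. 1469.388ms @ 12/7 + 244.898ms (2/7)
7. 1714.286ms @ 2 + 857.143ms (1)
8. 2571.429ms @ 3 + 857.143ms (1)

note 3 onset = 4/7b = 489.796ms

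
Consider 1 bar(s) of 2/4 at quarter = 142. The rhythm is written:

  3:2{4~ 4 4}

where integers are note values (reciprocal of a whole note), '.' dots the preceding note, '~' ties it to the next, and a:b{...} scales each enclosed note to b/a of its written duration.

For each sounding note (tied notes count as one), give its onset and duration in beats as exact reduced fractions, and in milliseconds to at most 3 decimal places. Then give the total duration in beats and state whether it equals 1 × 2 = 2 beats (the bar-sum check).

1) 0.0ms=0b +563.38ms=4/3b
2) 563.38ms=4/3b +281.69ms=2/3b
Σ=2b of 2 (142bpm 2/4) — PASS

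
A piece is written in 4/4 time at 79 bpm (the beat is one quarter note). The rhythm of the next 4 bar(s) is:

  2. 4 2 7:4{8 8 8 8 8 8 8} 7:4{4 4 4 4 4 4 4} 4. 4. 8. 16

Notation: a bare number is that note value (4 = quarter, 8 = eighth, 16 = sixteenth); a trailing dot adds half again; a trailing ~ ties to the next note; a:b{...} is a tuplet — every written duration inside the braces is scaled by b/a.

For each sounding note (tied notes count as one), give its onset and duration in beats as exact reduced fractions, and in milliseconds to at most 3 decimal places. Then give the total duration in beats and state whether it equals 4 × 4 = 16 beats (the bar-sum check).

1) 0.0ms=0b +2278.481ms=3b
2) 2278.481ms=3b +759.494ms=1b
3) 3037.975ms=4b +1518.987ms=2b
4) 4556.962ms=6b +216.998ms=2/7b
5) 4773.96ms=44/7b +216.998ms=2/7b
6) 4990.958ms=46/7b +216.998ms=2/7b
7) 5207.957ms=48/7b +216.998ms=2/7b
8) 5424.955ms=50/7b +216.998ms=2/7b
9) 5641.953ms=52/7b +216.998ms=2/7b
10) 5858.951ms=54/7b +216.998ms=2/7b
11) 6075.949ms=8b +433.996ms=4/7b
12) 6509.946ms=60/7b +433.996ms=4/7b
13) 6943.942ms=64/7b +433.996ms=4/7b
14) 7377.939ms=68/7b +433.996ms=4/7b
15) 7811.935ms=72/7b +433.996ms=4/7b
16) 8245.931ms=76/7b +433.996ms=4/7b
17) 8679.928ms=80/7b +433.996ms=4/7b
18) 9113.924ms=12b +1139.241ms=3/2b
19) 10253.165ms=27/2b +1139.241ms=3/2b
20) 11392.405ms=15b +569.62ms=3/4b
21) 11962.025ms=63/4b +189.873ms=1/4b
Σ=16b of 16 (79bpm 4/4) — PASS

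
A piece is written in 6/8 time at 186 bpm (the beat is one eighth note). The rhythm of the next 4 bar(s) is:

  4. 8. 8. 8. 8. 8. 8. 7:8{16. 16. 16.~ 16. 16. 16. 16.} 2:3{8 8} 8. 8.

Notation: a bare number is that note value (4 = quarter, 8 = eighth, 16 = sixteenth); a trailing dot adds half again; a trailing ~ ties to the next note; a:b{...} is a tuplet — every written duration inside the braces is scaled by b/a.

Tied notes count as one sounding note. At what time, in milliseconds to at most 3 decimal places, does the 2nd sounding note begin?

1. 0.0ms @ 0 + 967.742ms (3)
2. 967.742ms @ 3 + 483.871ms (3/2)
3. 1451.613ms @ 9/2 + 483.871ms (3/2)
4. 1935.484ms @ 6 + 483.871ms (3/2)
5. 2419.355ms @ 15/2 + 483.871ms (3/2)
6. 2903.226ms @ 9 + 483.871ms (3/2)
7. 3387.097ms @ 21/2 + 483.871ms (3/2)
8. 3870.968ms @ 12 + 276.498ms (6/7)
9. 4147.465ms @ 90/7 + 276.498ms (6/7)
10. 4423.963ms @ 96/7 + 552.995ms (12/7)
11. 4976.959ms @ 108/7 + 276.498ms (6/7)
12. 5253.456ms @ 114/7 + 276.498ms (6/7)
13. 5529.954ms @ 120/7 + 276.498ms (6/7)
14. 5806.452ms @ 18 + 483.871ms (3/2)
15. 6290.323ms @ 39/2 + 483.871ms (3/2)
16. 6774.194ms @ 21 + 483.871ms (3/2)
17. 7258.065ms @ 45/2 + 483.871ms (3/2)

note 2 onset = 3b = 967.742ms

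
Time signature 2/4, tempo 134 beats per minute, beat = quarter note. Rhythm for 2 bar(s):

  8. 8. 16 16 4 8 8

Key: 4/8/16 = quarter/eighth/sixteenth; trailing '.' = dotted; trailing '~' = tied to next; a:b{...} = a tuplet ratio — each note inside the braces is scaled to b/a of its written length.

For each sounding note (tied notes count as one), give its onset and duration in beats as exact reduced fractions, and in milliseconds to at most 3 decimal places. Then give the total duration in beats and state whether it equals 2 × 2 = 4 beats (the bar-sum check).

1) 0.0ms=0b +335.821ms=3/4b
2) 335.821ms=3/4b +335.821ms=3/4b
3) 671.642ms=3/2b +111.94ms=1/4b
4) 783.582ms=7/4b +111.94ms=1/4b
5) 895.522ms=2b +447.761ms=1b
6) 1343.284ms=3b +223.881ms=1/2b
7) 1567.164ms=7/2b +223.881ms=1/2b
Σ=4b of 4 (134bpm 2/4) — PASS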